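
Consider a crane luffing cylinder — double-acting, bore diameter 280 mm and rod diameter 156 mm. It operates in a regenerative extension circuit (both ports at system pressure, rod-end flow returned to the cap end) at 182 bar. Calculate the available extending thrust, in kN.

With equal pressure on both faces, forces on the annular region cancel; the net push is pressure × rod cross-section.
Rod cross-section A_rod = π/4 × (156 mm)² = 19110 mm^2
F = P × A_rod

F ≈ 348 kN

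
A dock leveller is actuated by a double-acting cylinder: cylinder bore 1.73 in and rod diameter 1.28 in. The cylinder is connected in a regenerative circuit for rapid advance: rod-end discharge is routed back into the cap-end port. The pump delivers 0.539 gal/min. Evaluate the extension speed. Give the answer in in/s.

v ≈ 1.61 in/s

In regeneration the rod-end outflow joins the pump flow into the cap end, so the net volume the pump must supply per unit advance equals the rod cross-section area.
Rod cross-section A_rod = π/4 × (1.28 in)² = 1.287 in^2
v = Q_pump / A_rod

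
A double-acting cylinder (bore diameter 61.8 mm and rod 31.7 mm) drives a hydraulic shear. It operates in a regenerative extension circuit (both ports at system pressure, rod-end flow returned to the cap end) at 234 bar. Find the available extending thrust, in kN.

F ≈ 18.5 kN

With equal pressure on both faces, forces on the annular region cancel; the net push is pressure × rod cross-section.
Rod cross-section A_rod = π/4 × (31.7 mm)² = 789.2 mm^2
F = P × A_rod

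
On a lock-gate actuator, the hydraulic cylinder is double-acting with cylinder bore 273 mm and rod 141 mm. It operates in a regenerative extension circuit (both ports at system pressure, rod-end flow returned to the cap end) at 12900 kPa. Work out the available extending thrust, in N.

F ≈ 2.01e5 N

With equal pressure on both faces, forces on the annular region cancel; the net push is pressure × rod cross-section.
Rod cross-section A_rod = π/4 × (141 mm)² = 15610 mm^2
F = P × A_rod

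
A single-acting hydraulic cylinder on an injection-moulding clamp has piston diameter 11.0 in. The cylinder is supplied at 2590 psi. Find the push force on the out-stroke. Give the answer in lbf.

F ≈ 2.46e5 lbf

Cap-side area A_cap = π/4 × (11.0 in)² = 95.03 in^2
F = P × A_cap = 2590 psi × A_cap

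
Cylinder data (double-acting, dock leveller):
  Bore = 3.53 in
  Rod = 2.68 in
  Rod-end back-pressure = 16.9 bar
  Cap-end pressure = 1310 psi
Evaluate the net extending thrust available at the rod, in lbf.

F ≈ 11800 lbf

Cap-side area A_cap = π/4 × (3.53 in)² = 9.787 in^2
Rod-side annular area A_ann = π/4 × (3.53² − 2.68²) = 4.146 in^2
Net thrust = P_cap·A_cap − P_rod·A_ann = 12820 lbf − 1016 lbf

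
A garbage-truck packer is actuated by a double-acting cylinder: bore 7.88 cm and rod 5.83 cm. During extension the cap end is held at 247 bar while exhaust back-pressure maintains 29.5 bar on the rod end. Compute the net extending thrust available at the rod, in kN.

F ≈ 114 kN

Cap-side area A_cap = π/4 × (7.88 cm)² = 48.77 cm^2
Rod-side annular area A_ann = π/4 × (7.88² − 5.83²) = 22.07 cm^2
Net thrust = P_cap·A_cap − P_rod·A_ann = 120.5 kN − 6.512 kN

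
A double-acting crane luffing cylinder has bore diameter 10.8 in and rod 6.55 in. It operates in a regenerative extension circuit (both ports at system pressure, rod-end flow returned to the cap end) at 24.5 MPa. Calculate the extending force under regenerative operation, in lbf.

With equal pressure on both faces, forces on the annular region cancel; the net push is pressure × rod cross-section.
Rod cross-section A_rod = π/4 × (6.55 in)² = 33.70 in^2
F = P × A_rod

F ≈ 1.20e5 lbf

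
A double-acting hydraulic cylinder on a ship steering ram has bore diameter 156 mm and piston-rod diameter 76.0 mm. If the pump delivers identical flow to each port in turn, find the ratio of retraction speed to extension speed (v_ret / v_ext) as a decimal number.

Cap-side area A_cap = π/4 × (156 mm)² = 19110 mm^2
Rod-side annular area A_ann = π/4 × (156² − 76.0²) = 14580 mm^2
For equal Q, v ∝ 1/A, so v_ret/v_ext = A_cap/A_ann.

v_ret/v_ext ≈ 1.31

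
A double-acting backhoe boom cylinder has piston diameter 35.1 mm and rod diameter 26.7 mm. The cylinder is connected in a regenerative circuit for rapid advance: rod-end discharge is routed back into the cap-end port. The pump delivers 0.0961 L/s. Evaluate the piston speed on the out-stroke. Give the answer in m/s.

In regeneration the rod-end outflow joins the pump flow into the cap end, so the net volume the pump must supply per unit advance equals the rod cross-section area.
Rod cross-section A_rod = π/4 × (26.7 mm)² = 559.9 mm^2
v = Q_pump / A_rod

v ≈ 0.172 m/s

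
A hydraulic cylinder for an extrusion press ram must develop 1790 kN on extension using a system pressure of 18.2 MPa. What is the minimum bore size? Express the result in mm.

Extension force acts on the full piston face: F = P × (π/4)D².
D = √(4F / (πP)) = √(4 × 1790 kN / (π × 18.2 MPa))

D ≈ 354 mm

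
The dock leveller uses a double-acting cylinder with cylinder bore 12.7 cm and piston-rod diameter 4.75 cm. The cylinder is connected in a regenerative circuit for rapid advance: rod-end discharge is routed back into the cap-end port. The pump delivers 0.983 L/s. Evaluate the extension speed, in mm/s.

v ≈ 555 mm/s

In regeneration the rod-end outflow joins the pump flow into the cap end, so the net volume the pump must supply per unit advance equals the rod cross-section area.
Rod cross-section A_rod = π/4 × (4.75 cm)² = 17.72 cm^2
v = Q_pump / A_rod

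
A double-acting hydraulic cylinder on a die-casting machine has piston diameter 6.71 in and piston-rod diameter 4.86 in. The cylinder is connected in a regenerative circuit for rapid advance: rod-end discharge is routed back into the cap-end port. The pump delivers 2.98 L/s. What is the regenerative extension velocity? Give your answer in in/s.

In regeneration the rod-end outflow joins the pump flow into the cap end, so the net volume the pump must supply per unit advance equals the rod cross-section area.
Rod cross-section A_rod = π/4 × (4.86 in)² = 18.55 in^2
v = Q_pump / A_rod

v ≈ 9.80 in/s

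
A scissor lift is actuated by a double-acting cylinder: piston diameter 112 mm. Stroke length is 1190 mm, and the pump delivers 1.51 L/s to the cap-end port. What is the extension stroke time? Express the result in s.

Cap-side area A_cap = π/4 × (112 mm)² = 9852 mm^2
Swept volume V = A × L; t = V / Q = A·L / Q

t ≈ 7.76 s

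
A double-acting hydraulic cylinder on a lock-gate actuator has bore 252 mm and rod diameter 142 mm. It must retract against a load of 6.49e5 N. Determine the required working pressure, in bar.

Rod-side annular area A_ann = π/4 × (252² − 142²) = 34040 mm^2
Retraction: pressure acts on the annular area.
P = F / A = 6.49e5 N / A

P ≈ 191 bar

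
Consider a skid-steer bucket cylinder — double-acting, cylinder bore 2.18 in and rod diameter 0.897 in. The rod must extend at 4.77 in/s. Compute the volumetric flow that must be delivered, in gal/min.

Q ≈ 4.62 gal/min

Cap-side area A_cap = π/4 × (2.18 in)² = 3.733 in^2
Q = A × v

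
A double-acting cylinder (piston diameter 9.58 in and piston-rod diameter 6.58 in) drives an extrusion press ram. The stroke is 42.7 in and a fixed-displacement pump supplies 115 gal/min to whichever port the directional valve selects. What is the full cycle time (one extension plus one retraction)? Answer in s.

t ≈ 10.6 s

Cap-side area A_cap = π/4 × (9.58 in)² = 72.08 in^2
Rod-side annular area A_ann = π/4 × (9.58² − 6.58²) = 38.08 in^2
t_ext = A_cap·L/Q = 6.952 s
t_ret = A_ann·L/Q = 3.672 s
t_cycle = t_ext + t_ret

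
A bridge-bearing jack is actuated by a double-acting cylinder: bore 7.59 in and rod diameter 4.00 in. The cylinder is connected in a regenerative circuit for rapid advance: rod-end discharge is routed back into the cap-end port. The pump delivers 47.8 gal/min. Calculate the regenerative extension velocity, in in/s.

v ≈ 14.6 in/s

In regeneration the rod-end outflow joins the pump flow into the cap end, so the net volume the pump must supply per unit advance equals the rod cross-section area.
Rod cross-section A_rod = π/4 × (4.00 in)² = 12.57 in^2
v = Q_pump / A_rod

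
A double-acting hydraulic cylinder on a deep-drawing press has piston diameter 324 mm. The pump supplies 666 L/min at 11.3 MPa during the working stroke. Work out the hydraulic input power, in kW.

W ≈ 125 kW

Hydraulic power = P × Q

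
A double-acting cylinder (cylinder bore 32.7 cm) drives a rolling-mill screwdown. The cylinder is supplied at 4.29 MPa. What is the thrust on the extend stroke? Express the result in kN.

F ≈ 360 kN

Cap-side area A_cap = π/4 × (32.7 cm)² = 839.8 cm^2
F = P × A_cap = 4.29 MPa × A_cap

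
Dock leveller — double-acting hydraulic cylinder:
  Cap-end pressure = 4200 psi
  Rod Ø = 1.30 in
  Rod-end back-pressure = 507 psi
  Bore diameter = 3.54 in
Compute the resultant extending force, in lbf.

Cap-side area A_cap = π/4 × (3.54 in)² = 9.842 in^2
Rod-side annular area A_ann = π/4 × (3.54² − 1.30²) = 8.515 in^2
Net thrust = P_cap·A_cap − P_rod·A_ann = 41340 lbf − 4317 lbf

F ≈ 37000 lbf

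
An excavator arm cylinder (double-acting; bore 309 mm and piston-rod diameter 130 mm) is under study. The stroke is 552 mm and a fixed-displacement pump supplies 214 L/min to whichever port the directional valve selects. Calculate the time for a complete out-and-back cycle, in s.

Cap-side area A_cap = π/4 × (309 mm)² = 74990 mm^2
Rod-side annular area A_ann = π/4 × (309² − 130²) = 61720 mm^2
t_ext = A_cap·L/Q = 11.61 s
t_ret = A_ann·L/Q = 9.552 s
t_cycle = t_ext + t_ret

t ≈ 21.2 s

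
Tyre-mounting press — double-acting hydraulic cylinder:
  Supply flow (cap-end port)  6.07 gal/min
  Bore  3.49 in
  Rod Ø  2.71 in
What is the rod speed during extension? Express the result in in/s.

Cap-side area A_cap = π/4 × (3.49 in)² = 9.566 in^2
v = Q / A

v ≈ 2.44 in/s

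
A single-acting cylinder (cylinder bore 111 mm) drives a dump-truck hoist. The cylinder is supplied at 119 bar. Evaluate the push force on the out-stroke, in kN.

F ≈ 115 kN

Cap-side area A_cap = π/4 × (111 mm)² = 9677 mm^2
F = P × A_cap = 119 bar × A_cap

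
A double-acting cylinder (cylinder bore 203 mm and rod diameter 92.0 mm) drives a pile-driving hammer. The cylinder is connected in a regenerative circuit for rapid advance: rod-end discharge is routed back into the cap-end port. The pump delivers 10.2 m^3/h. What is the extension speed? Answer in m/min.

v ≈ 25.6 m/min

In regeneration the rod-end outflow joins the pump flow into the cap end, so the net volume the pump must supply per unit advance equals the rod cross-section area.
Rod cross-section A_rod = π/4 × (92.0 mm)² = 6648 mm^2
v = Q_pump / A_rod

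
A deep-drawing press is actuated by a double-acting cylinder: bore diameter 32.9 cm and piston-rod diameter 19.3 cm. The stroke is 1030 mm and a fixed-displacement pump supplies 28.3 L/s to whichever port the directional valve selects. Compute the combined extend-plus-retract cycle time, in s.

Cap-side area A_cap = π/4 × (32.9 cm)² = 850.1 cm^2
Rod-side annular area A_ann = π/4 × (32.9² − 19.3²) = 557.6 cm^2
t_ext = A_cap·L/Q = 3.094 s
t_ret = A_ann·L/Q = 2.029 s
t_cycle = t_ext + t_ret

t ≈ 5.12 s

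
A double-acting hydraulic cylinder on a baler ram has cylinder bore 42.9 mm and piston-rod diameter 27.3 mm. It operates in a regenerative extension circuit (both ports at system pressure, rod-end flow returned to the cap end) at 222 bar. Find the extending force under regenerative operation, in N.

F ≈ 13000 N

With equal pressure on both faces, forces on the annular region cancel; the net push is pressure × rod cross-section.
Rod cross-section A_rod = π/4 × (27.3 mm)² = 585.3 mm^2
F = P × A_rod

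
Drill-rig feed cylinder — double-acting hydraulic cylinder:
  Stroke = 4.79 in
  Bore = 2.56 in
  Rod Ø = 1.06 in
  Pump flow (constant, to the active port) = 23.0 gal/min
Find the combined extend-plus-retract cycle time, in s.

t ≈ 0.509 s

Cap-side area A_cap = π/4 × (2.56 in)² = 5.147 in^2
Rod-side annular area A_ann = π/4 × (2.56² − 1.06²) = 4.265 in^2
t_ext = A_cap·L/Q = 0.2784 s
t_ret = A_ann·L/Q = 0.2307 s
t_cycle = t_ext + t_ret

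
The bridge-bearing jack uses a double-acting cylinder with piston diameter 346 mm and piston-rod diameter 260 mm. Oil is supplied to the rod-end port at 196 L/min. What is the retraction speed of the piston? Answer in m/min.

v ≈ 4.79 m/min

Rod-side annular area A_ann = π/4 × (346² − 260²) = 40930 mm^2
Flow into the rod-end port fills the annular volume.
v = Q / A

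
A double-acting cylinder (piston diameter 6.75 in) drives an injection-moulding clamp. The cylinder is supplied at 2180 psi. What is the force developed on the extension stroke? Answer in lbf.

F ≈ 78000 lbf

Cap-side area A_cap = π/4 × (6.75 in)² = 35.78 in^2
F = P × A_cap = 2180 psi × A_cap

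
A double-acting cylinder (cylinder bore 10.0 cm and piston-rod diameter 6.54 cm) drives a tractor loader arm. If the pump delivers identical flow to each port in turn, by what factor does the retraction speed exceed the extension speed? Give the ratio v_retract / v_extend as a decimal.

v_ret/v_ext ≈ 1.75

Cap-side area A_cap = π/4 × (10.0 cm)² = 78.54 cm^2
Rod-side annular area A_ann = π/4 × (10.0² − 6.54²) = 44.95 cm^2
For equal Q, v ∝ 1/A, so v_ret/v_ext = A_cap/A_ann.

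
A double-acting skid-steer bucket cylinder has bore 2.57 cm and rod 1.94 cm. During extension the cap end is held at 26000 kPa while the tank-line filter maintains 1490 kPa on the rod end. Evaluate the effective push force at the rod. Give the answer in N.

Cap-side area A_cap = π/4 × (2.57 cm)² = 5.187 cm^2
Rod-side annular area A_ann = π/4 × (2.57² − 1.94²) = 2.232 cm^2
Net thrust = P_cap·A_cap − P_rod·A_ann = 13490 N − 332.5 N

F ≈ 13200 N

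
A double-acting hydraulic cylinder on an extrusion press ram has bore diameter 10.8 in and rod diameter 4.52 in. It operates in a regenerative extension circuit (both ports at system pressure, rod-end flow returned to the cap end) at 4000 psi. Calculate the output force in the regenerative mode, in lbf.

F ≈ 64200 lbf

With equal pressure on both faces, forces on the annular region cancel; the net push is pressure × rod cross-section.
Rod cross-section A_rod = π/4 × (4.52 in)² = 16.05 in^2
F = P × A_rod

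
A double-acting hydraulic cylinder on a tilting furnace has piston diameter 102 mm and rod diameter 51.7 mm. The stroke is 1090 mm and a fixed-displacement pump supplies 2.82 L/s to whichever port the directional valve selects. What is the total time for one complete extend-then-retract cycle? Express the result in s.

Cap-side area A_cap = π/4 × (102 mm)² = 8171 mm^2
Rod-side annular area A_ann = π/4 × (102² − 51.7²) = 6072 mm^2
t_ext = A_cap·L/Q = 3.158 s
t_ret = A_ann·L/Q = 2.347 s
t_cycle = t_ext + t_ret

t ≈ 5.51 s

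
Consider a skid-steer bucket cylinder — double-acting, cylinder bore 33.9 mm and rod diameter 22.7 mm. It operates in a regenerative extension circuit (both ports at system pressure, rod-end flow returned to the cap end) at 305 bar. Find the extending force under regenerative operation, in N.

F ≈ 12300 N

With equal pressure on both faces, forces on the annular region cancel; the net push is pressure × rod cross-section.
Rod cross-section A_rod = π/4 × (22.7 mm)² = 404.7 mm^2
F = P × A_rod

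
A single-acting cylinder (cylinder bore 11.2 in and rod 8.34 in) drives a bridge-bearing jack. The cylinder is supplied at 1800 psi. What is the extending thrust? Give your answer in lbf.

Cap-side area A_cap = π/4 × (11.2 in)² = 98.52 in^2
F = P × A_cap = 1800 psi × A_cap

F ≈ 1.77e5 lbf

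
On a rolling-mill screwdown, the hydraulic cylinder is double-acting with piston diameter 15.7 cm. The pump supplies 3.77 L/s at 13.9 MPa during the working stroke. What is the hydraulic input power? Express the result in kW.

Hydraulic power = P × Q

W ≈ 52.4 kW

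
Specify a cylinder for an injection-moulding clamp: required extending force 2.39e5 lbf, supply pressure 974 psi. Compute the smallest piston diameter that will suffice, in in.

D ≈ 17.7 in

Extension force acts on the full piston face: F = P × (π/4)D².
D = √(4F / (πP)) = √(4 × 2.39e5 lbf / (π × 974 psi))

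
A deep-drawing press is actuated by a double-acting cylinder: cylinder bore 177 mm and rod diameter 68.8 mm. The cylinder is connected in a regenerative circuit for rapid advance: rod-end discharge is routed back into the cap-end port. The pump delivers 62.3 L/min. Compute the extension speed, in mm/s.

In regeneration the rod-end outflow joins the pump flow into the cap end, so the net volume the pump must supply per unit advance equals the rod cross-section area.
Rod cross-section A_rod = π/4 × (68.8 mm)² = 3718 mm^2
v = Q_pump / A_rod

v ≈ 279 mm/s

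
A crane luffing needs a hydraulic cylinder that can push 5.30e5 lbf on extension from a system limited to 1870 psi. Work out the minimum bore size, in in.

D ≈ 19.0 in

Extension force acts on the full piston face: F = P × (π/4)D².
D = √(4F / (πP)) = √(4 × 5.30e5 lbf / (π × 1870 psi))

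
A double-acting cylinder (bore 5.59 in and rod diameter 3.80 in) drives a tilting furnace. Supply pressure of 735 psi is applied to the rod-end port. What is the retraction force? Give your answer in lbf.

Rod-side annular area A_ann = π/4 × (5.59² − 3.80²) = 13.20 in^2
On retraction the pressure acts on the annular area (bore minus rod).
F = P × A_ann

F ≈ 9700 lbf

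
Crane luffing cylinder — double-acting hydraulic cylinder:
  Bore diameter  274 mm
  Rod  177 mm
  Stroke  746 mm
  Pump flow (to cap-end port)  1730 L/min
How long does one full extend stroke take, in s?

t ≈ 1.53 s

Cap-side area A_cap = π/4 × (274 mm)² = 58960 mm^2
Swept volume V = A × L; t = V / Q = A·L / Q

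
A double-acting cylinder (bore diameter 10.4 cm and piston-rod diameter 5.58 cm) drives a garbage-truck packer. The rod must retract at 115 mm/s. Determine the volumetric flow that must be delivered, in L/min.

Rod-side annular area A_ann = π/4 × (10.4² − 5.58²) = 60.49 cm^2
Q = A × v

Q ≈ 41.7 L/min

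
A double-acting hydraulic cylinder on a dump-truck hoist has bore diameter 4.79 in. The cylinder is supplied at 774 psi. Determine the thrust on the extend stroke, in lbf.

F ≈ 13900 lbf

Cap-side area A_cap = π/4 × (4.79 in)² = 18.02 in^2
F = P × A_cap = 774 psi × A_cap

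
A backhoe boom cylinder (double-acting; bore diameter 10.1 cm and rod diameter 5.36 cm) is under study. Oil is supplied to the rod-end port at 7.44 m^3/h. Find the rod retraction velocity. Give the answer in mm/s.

Rod-side annular area A_ann = π/4 × (10.1² − 5.36²) = 57.55 cm^2
Flow into the rod-end port fills the annular volume.
v = Q / A

v ≈ 359 mm/s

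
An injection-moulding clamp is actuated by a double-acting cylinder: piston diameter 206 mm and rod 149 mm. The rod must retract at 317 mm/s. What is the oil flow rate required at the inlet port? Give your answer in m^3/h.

Rod-side annular area A_ann = π/4 × (206² − 149²) = 15890 mm^2
Q = A × v

Q ≈ 18.1 m^3/h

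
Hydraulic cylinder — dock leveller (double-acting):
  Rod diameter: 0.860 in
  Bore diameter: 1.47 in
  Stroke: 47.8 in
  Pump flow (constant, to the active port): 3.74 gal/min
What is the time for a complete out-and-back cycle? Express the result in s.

t ≈ 9.34 s

Cap-side area A_cap = π/4 × (1.47 in)² = 1.697 in^2
Rod-side annular area A_ann = π/4 × (1.47² − 0.860²) = 1.116 in^2
t_ext = A_cap·L/Q = 5.634 s
t_ret = A_ann·L/Q = 3.706 s
t_cycle = t_ext + t_ret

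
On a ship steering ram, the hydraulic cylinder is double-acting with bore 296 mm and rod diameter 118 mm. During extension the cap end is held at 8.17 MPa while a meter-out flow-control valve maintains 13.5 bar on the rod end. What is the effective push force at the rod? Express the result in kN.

F ≈ 484 kN

Cap-side area A_cap = π/4 × (296 mm)² = 68810 mm^2
Rod-side annular area A_ann = π/4 × (296² − 118²) = 57880 mm^2
Net thrust = P_cap·A_cap − P_rod·A_ann = 562.2 kN − 78.13 kN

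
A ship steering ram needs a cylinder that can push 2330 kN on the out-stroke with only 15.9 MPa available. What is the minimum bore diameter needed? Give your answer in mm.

D ≈ 432 mm

Extension force acts on the full piston face: F = P × (π/4)D².
D = √(4F / (πP)) = √(4 × 2330 kN / (π × 15.9 MPa))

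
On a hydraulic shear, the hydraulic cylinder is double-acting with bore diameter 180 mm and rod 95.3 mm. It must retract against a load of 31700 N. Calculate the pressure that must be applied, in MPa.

P ≈ 1.73 MPa

Rod-side annular area A_ann = π/4 × (180² − 95.3²) = 18310 mm^2
Retraction: pressure acts on the annular area.
P = F / A = 31700 N / A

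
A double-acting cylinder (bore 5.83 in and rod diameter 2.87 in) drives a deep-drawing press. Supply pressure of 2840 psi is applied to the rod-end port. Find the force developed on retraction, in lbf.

F ≈ 57400 lbf

Rod-side annular area A_ann = π/4 × (5.83² − 2.87²) = 20.23 in^2
On retraction the pressure acts on the annular area (bore minus rod).
F = P × A_ann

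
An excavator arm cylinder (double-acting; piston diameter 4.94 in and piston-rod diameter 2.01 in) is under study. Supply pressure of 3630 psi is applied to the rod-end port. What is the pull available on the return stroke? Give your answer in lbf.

Rod-side annular area A_ann = π/4 × (4.94² − 2.01²) = 15.99 in^2
On retraction the pressure acts on the annular area (bore minus rod).
F = P × A_ann

F ≈ 58100 lbf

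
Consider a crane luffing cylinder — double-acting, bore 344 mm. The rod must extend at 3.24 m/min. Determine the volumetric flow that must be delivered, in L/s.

Cap-side area A_cap = π/4 × (344 mm)² = 92940 mm^2
Q = A × v

Q ≈ 5.02 L/s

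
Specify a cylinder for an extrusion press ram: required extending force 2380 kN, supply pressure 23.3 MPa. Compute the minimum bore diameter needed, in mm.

Extension force acts on the full piston face: F = P × (π/4)D².
D = √(4F / (πP)) = √(4 × 2380 kN / (π × 23.3 MPa))

D ≈ 361 mm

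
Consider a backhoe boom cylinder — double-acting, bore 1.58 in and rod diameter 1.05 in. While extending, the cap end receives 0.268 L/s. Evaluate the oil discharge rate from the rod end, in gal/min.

Cap-side area A_cap = π/4 × (1.58 in)² = 1.961 in^2
Rod-side annular area A_ann = π/4 × (1.58² − 1.05²) = 1.095 in^2
Piston speed v = Q_in/A_cap; rod-end outflow Q_out = v × A_ann = Q_in × A_ann/A_cap.

Q_out ≈ 2.37 gal/min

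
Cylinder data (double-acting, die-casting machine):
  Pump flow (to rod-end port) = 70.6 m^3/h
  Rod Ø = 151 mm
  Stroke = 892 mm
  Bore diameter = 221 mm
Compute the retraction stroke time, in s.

Rod-side annular area A_ann = π/4 × (221² − 151²) = 20450 mm^2
Swept volume V = A × L; t = V / Q = A·L / Q

t ≈ 0.930 s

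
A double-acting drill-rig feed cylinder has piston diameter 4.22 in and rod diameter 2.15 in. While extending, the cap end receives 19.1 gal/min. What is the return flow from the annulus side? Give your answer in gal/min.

Cap-side area A_cap = π/4 × (4.22 in)² = 13.99 in^2
Rod-side annular area A_ann = π/4 × (4.22² − 2.15²) = 10.36 in^2
Piston speed v = Q_in/A_cap; rod-end outflow Q_out = v × A_ann = Q_in × A_ann/A_cap.

Q_out ≈ 14.1 gal/min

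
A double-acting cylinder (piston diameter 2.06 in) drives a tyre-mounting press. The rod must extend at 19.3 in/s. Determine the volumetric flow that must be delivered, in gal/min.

Q ≈ 16.7 gal/min

Cap-side area A_cap = π/4 × (2.06 in)² = 3.333 in^2
Q = A × v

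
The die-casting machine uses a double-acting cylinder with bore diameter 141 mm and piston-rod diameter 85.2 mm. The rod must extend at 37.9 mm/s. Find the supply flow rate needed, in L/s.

Q ≈ 0.592 L/s

Cap-side area A_cap = π/4 × (141 mm)² = 15610 mm^2
Q = A × v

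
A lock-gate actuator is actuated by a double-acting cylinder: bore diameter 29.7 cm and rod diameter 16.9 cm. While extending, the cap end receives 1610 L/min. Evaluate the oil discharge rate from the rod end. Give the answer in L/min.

Cap-side area A_cap = π/4 × (29.7 cm)² = 692.8 cm^2
Rod-side annular area A_ann = π/4 × (29.7² − 16.9²) = 468.5 cm^2
Piston speed v = Q_in/A_cap; rod-end outflow Q_out = v × A_ann = Q_in × A_ann/A_cap.

Q_out ≈ 1090 L/min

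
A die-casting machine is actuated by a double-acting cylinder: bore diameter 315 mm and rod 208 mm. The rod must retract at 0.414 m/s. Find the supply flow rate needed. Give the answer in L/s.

Rod-side annular area A_ann = π/4 × (315² − 208²) = 43950 mm^2
Q = A × v

Q ≈ 18.2 L/s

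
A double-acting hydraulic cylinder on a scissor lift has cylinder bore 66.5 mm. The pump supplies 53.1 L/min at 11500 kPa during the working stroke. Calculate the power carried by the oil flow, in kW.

W ≈ 10.2 kW

Hydraulic power = P × Q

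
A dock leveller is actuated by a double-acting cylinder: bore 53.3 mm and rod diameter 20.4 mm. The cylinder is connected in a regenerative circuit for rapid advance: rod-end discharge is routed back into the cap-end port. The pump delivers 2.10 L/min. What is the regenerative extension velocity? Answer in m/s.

In regeneration the rod-end outflow joins the pump flow into the cap end, so the net volume the pump must supply per unit advance equals the rod cross-section area.
Rod cross-section A_rod = π/4 × (20.4 mm)² = 326.9 mm^2
v = Q_pump / A_rod

v ≈ 0.107 m/s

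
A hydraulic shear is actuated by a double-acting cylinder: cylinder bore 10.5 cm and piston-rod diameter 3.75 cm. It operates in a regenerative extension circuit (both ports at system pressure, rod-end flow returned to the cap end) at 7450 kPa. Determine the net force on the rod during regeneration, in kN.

F ≈ 8.23 kN

With equal pressure on both faces, forces on the annular region cancel; the net push is pressure × rod cross-section.
Rod cross-section A_rod = π/4 × (3.75 cm)² = 11.04 cm^2
F = P × A_rod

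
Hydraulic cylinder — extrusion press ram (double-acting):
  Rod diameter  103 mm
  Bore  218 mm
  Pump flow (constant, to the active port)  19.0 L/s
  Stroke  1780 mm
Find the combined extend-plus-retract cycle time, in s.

Cap-side area A_cap = π/4 × (218 mm)² = 37330 mm^2
Rod-side annular area A_ann = π/4 × (218² − 103²) = 28990 mm^2
t_ext = A_cap·L/Q = 3.497 s
t_ret = A_ann·L/Q = 2.716 s
t_cycle = t_ext + t_ret

t ≈ 6.21 s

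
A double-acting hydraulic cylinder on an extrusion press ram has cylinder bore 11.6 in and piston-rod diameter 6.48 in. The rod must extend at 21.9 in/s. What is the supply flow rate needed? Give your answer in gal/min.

Cap-side area A_cap = π/4 × (11.6 in)² = 105.7 in^2
Q = A × v

Q ≈ 601 gal/min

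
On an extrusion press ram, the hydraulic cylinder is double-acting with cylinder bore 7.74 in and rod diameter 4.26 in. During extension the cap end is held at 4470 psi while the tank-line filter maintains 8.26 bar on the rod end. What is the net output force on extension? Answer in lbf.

Cap-side area A_cap = π/4 × (7.74 in)² = 47.05 in^2
Rod-side annular area A_ann = π/4 × (7.74² − 4.26²) = 32.80 in^2
Net thrust = P_cap·A_cap − P_rod·A_ann = 2.103e5 lbf − 3929 lbf

F ≈ 2.06e5 lbf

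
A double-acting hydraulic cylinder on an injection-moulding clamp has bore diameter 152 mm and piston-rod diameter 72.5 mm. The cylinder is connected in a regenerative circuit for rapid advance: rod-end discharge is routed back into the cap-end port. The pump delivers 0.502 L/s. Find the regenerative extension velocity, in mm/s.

v ≈ 122 mm/s

In regeneration the rod-end outflow joins the pump flow into the cap end, so the net volume the pump must supply per unit advance equals the rod cross-section area.
Rod cross-section A_rod = π/4 × (72.5 mm)² = 4128 mm^2
v = Q_pump / A_rod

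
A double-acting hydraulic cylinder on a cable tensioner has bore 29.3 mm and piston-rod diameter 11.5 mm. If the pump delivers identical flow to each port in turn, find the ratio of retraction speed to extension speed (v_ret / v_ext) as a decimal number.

v_ret/v_ext ≈ 1.18

Cap-side area A_cap = π/4 × (29.3 mm)² = 674.3 mm^2
Rod-side annular area A_ann = π/4 × (29.3² − 11.5²) = 570.4 mm^2
For equal Q, v ∝ 1/A, so v_ret/v_ext = A_cap/A_ann.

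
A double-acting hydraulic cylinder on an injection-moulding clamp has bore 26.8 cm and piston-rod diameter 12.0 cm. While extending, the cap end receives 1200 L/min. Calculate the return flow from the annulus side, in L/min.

Cap-side area A_cap = π/4 × (26.8 cm)² = 564.1 cm^2
Rod-side annular area A_ann = π/4 × (26.8² − 12.0²) = 451.0 cm^2
Piston speed v = Q_in/A_cap; rod-end outflow Q_out = v × A_ann = Q_in × A_ann/A_cap.

Q_out ≈ 959 L/min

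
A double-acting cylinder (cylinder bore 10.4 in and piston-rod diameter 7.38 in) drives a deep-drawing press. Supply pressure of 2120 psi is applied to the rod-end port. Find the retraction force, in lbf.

F ≈ 89400 lbf

Rod-side annular area A_ann = π/4 × (10.4² − 7.38²) = 42.17 in^2
On retraction the pressure acts on the annular area (bore minus rod).
F = P × A_ann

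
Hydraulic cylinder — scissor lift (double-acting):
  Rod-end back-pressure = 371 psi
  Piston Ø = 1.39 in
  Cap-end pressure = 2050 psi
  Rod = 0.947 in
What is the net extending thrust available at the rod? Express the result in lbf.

F ≈ 2810 lbf

Cap-side area A_cap = π/4 × (1.39 in)² = 1.517 in^2
Rod-side annular area A_ann = π/4 × (1.39² − 0.947²) = 0.8131 in^2
Net thrust = P_cap·A_cap − P_rod·A_ann = 3111 lbf − 301.7 lbf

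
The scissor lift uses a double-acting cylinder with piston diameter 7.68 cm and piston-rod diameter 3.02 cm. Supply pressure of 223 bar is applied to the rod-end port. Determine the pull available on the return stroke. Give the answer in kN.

Rod-side annular area A_ann = π/4 × (7.68² − 3.02²) = 39.16 cm^2
On retraction the pressure acts on the annular area (bore minus rod).
F = P × A_ann

F ≈ 87.3 kN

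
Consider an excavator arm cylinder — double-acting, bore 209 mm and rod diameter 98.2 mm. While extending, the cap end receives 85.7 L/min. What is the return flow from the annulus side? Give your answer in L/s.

Q_out ≈ 1.11 L/s

Cap-side area A_cap = π/4 × (209 mm)² = 34310 mm^2
Rod-side annular area A_ann = π/4 × (209² − 98.2²) = 26730 mm^2
Piston speed v = Q_in/A_cap; rod-end outflow Q_out = v × A_ann = Q_in × A_ann/A_cap.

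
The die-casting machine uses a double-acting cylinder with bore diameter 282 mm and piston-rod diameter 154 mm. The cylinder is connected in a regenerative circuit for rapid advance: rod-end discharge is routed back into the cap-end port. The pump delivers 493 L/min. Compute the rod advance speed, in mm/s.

In regeneration the rod-end outflow joins the pump flow into the cap end, so the net volume the pump must supply per unit advance equals the rod cross-section area.
Rod cross-section A_rod = π/4 × (154 mm)² = 18630 mm^2
v = Q_pump / A_rod

v ≈ 441 mm/s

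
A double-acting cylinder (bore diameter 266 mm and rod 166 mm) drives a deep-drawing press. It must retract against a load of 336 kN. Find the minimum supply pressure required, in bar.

Rod-side annular area A_ann = π/4 × (266² − 166²) = 33930 mm^2
Retraction: pressure acts on the annular area.
P = F / A = 336 kN / A

P ≈ 99.0 bar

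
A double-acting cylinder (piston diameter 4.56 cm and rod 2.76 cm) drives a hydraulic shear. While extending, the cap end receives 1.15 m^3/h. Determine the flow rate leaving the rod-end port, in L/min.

Cap-side area A_cap = π/4 × (4.56 cm)² = 16.33 cm^2
Rod-side annular area A_ann = π/4 × (4.56² − 2.76²) = 10.35 cm^2
Piston speed v = Q_in/A_cap; rod-end outflow Q_out = v × A_ann = Q_in × A_ann/A_cap.

Q_out ≈ 12.1 L/min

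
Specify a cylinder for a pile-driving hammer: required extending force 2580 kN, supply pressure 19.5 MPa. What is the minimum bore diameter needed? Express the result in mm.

D ≈ 410 mm

Extension force acts on the full piston face: F = P × (π/4)D².
D = √(4F / (πP)) = √(4 × 2580 kN / (π × 19.5 MPa))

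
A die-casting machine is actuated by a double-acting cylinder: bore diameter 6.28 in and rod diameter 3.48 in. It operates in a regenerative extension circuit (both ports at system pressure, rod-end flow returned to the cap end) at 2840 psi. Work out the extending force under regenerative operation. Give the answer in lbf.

F ≈ 27000 lbf

With equal pressure on both faces, forces on the annular region cancel; the net push is pressure × rod cross-section.
Rod cross-section A_rod = π/4 × (3.48 in)² = 9.511 in^2
F = P × A_rod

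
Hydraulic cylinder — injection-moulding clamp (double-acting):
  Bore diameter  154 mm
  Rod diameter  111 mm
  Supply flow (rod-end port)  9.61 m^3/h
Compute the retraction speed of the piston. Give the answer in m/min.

Rod-side annular area A_ann = π/4 × (154² − 111²) = 8950 mm^2
Flow into the rod-end port fills the annular volume.
v = Q / A

v ≈ 17.9 m/min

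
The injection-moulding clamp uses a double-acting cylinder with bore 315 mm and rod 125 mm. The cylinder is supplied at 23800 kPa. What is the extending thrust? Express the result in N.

Cap-side area A_cap = π/4 × (315 mm)² = 77930 mm^2
F = P × A_cap = 23800 kPa × A_cap

F ≈ 1.85e6 N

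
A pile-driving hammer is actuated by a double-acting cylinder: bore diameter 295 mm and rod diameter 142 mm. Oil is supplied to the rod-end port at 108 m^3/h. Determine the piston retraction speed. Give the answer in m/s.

v ≈ 0.571 m/s

Rod-side annular area A_ann = π/4 × (295² − 142²) = 52510 mm^2
Flow into the rod-end port fills the annular volume.
v = Q / A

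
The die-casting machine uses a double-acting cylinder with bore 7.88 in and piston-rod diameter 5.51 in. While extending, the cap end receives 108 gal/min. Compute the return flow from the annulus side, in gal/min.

Cap-side area A_cap = π/4 × (7.88 in)² = 48.77 in^2
Rod-side annular area A_ann = π/4 × (7.88² − 5.51²) = 24.92 in^2
Piston speed v = Q_in/A_cap; rod-end outflow Q_out = v × A_ann = Q_in × A_ann/A_cap.

Q_out ≈ 55.2 gal/min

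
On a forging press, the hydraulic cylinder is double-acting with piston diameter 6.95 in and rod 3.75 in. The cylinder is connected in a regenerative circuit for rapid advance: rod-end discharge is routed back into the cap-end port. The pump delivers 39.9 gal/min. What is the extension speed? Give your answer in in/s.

v ≈ 13.9 in/s

In regeneration the rod-end outflow joins the pump flow into the cap end, so the net volume the pump must supply per unit advance equals the rod cross-section area.
Rod cross-section A_rod = π/4 × (3.75 in)² = 11.04 in^2
v = Q_pump / A_rod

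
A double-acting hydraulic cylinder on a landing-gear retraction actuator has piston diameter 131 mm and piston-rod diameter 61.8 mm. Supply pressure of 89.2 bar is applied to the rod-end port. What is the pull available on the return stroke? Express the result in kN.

F ≈ 93.5 kN

Rod-side annular area A_ann = π/4 × (131² − 61.8²) = 10480 mm^2
On retraction the pressure acts on the annular area (bore minus rod).
F = P × A_ann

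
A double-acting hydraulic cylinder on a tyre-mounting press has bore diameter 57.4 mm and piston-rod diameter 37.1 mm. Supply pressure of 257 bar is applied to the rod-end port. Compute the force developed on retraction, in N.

Rod-side annular area A_ann = π/4 × (57.4² − 37.1²) = 1507 mm^2
On retraction the pressure acts on the annular area (bore minus rod).
F = P × A_ann

F ≈ 38700 N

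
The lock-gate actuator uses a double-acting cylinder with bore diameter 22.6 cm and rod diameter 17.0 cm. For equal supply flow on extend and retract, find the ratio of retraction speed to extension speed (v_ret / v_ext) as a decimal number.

Cap-side area A_cap = π/4 × (22.6 cm)² = 401.1 cm^2
Rod-side annular area A_ann = π/4 × (22.6² − 17.0²) = 174.2 cm^2
For equal Q, v ∝ 1/A, so v_ret/v_ext = A_cap/A_ann.

v_ret/v_ext ≈ 2.30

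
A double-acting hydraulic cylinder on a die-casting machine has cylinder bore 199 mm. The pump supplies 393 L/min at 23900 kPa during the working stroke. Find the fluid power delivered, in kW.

W ≈ 157 kW

Hydraulic power = P × Q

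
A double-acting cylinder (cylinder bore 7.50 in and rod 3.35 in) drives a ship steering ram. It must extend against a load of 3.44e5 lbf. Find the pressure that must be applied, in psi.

P ≈ 7790 psi

Cap-side area A_cap = π/4 × (7.50 in)² = 44.18 in^2
P = F / A = 3.44e5 lbf / A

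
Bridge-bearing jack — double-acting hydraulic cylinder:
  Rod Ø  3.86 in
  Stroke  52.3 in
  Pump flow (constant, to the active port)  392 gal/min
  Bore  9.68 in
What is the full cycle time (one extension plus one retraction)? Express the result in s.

t ≈ 4.70 s

Cap-side area A_cap = π/4 × (9.68 in)² = 73.59 in^2
Rod-side annular area A_ann = π/4 × (9.68² − 3.86²) = 61.89 in^2
t_ext = A_cap·L/Q = 2.550 s
t_ret = A_ann·L/Q = 2.145 s
t_cycle = t_ext + t_ret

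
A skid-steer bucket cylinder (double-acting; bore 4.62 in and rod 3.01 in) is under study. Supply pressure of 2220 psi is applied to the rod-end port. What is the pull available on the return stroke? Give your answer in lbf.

Rod-side annular area A_ann = π/4 × (4.62² − 3.01²) = 9.648 in^2
On retraction the pressure acts on the annular area (bore minus rod).
F = P × A_ann

F ≈ 21400 lbf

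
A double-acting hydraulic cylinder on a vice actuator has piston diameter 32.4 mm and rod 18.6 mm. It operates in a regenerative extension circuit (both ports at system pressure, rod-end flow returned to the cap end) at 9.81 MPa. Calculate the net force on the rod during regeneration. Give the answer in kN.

F ≈ 2.67 kN

With equal pressure on both faces, forces on the annular region cancel; the net push is pressure × rod cross-section.
Rod cross-section A_rod = π/4 × (18.6 mm)² = 271.7 mm^2
F = P × A_rod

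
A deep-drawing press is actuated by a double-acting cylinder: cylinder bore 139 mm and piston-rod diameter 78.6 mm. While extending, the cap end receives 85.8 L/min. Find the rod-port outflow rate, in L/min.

Cap-side area A_cap = π/4 × (139 mm)² = 15170 mm^2
Rod-side annular area A_ann = π/4 × (139² − 78.6²) = 10320 mm^2
Piston speed v = Q_in/A_cap; rod-end outflow Q_out = v × A_ann = Q_in × A_ann/A_cap.

Q_out ≈ 58.4 L/min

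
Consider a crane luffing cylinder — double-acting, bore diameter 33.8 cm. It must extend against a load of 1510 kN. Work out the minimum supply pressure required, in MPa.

P ≈ 16.8 MPa

Cap-side area A_cap = π/4 × (33.8 cm)² = 897.3 cm^2
P = F / A = 1510 kN / A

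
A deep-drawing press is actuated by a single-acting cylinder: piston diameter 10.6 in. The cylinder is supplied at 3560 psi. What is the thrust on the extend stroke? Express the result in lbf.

Cap-side area A_cap = π/4 × (10.6 in)² = 88.25 in^2
F = P × A_cap = 3560 psi × A_cap

F ≈ 3.14e5 lbf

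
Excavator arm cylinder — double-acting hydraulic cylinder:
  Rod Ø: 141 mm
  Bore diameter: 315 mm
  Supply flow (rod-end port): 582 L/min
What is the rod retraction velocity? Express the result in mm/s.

Rod-side annular area A_ann = π/4 × (315² − 141²) = 62320 mm^2
Flow into the rod-end port fills the annular volume.
v = Q / A

v ≈ 156 mm/s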